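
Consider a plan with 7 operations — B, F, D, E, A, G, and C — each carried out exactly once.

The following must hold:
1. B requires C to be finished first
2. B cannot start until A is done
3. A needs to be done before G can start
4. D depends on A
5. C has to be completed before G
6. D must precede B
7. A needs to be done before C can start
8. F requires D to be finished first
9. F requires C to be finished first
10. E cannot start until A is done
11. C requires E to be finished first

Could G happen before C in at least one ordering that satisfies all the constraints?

No

The constraints give a chain C → G, which forces C before G.
Hence G can never be scheduled before C.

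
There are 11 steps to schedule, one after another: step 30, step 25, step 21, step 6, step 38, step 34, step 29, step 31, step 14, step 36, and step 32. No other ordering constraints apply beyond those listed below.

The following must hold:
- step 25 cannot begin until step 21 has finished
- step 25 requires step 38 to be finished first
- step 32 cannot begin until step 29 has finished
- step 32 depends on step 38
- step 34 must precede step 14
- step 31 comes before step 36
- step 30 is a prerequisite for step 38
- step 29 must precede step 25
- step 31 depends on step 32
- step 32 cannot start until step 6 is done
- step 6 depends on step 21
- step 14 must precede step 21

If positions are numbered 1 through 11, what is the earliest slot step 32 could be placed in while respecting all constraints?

8

Working backwards through the constraints from step 32, its full set of required predecessors is step 30, step 21, step 6, step 38, step 34, step 29, step 14 — 7 of them.
So at minimum 7 steps come before step 32, putting step 32 no earlier than position 8. That position is achievable by scheduling exactly those predecessors first.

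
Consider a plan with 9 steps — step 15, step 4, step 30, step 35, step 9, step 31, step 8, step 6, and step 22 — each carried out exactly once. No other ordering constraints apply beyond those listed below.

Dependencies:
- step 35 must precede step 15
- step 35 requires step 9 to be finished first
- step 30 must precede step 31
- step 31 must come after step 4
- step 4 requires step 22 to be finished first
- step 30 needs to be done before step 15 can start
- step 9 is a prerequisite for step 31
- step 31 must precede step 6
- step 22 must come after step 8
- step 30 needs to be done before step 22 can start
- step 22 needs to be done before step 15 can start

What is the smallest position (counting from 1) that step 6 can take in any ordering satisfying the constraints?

Every step that must precede step 6 has to come before it. Tracing all chains that end at step 6, those steps are: step 4, step 30, step 9, step 31, step 8, step 22 — 6 in total.
With 6 mandatory predecessors, the earliest step 6 can sit is position 6+1 = 7, and placing just those 6 first achieves it.

7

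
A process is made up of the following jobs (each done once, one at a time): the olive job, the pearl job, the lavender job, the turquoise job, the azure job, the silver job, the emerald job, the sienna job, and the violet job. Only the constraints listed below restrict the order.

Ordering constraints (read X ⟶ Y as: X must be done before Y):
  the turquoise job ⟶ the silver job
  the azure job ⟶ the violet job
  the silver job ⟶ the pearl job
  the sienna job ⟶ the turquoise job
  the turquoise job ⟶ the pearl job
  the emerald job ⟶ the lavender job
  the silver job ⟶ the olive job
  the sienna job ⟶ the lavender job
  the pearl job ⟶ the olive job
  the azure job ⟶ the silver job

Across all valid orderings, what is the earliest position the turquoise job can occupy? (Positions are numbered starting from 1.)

The only job forced before the turquoise job (directly or transitively) is the sienna job.
So at minimum 1 job comes before the turquoise job, putting the turquoise job no earlier than position 2. That position is achievable by scheduling exactly that predecessor first.

2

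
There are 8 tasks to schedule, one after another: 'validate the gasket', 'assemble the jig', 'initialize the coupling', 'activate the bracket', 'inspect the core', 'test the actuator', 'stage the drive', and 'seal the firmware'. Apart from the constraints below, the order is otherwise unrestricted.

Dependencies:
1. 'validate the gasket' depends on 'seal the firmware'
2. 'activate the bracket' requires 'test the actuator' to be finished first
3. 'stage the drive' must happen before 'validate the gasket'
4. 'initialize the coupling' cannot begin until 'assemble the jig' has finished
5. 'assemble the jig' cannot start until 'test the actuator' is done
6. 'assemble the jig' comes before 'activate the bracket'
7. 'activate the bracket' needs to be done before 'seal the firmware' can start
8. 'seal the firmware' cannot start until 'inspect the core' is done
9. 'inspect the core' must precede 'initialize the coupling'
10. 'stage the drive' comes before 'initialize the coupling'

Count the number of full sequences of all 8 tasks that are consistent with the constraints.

80

3 tasks have no prerequisites ('inspect the core', 'test the actuator', 'stage the drive'), so any of them could come first.
Enumerating by repeatedly choosing an available task (one whose prerequisites are all placed) gives 80 distinct complete orderings.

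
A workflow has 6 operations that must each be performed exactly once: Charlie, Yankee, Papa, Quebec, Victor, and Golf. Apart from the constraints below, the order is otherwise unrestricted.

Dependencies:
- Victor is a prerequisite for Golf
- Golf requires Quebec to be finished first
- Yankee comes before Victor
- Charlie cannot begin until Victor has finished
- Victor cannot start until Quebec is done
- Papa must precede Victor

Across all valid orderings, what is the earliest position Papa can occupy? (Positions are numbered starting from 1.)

Nothing is required before Papa; it can be the very first operation.

1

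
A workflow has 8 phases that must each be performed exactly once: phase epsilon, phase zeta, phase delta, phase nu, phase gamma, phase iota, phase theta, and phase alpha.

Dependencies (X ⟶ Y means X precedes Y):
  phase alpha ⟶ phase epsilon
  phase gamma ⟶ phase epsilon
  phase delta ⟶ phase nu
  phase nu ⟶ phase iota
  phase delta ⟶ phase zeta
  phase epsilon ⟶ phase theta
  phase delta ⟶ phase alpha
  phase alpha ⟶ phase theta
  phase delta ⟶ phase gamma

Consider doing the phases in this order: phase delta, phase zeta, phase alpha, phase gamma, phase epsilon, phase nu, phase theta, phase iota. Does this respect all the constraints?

Checking each listed constraint against this order: for instance, phase delta is in position 1 and phase nu in position 6, so that constraint holds — and the remaining constraints check out the same way.

Yes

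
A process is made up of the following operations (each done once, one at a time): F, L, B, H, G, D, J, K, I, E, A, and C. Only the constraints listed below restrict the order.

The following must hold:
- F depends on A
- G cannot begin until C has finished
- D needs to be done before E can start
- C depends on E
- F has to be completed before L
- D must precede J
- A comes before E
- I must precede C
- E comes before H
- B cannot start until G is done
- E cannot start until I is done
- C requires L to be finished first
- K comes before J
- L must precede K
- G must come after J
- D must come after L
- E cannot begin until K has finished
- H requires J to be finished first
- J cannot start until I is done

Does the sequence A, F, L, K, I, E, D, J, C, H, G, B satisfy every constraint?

The sequence places E ahead of D.
Since D is required before E, the ordering is invalid.

No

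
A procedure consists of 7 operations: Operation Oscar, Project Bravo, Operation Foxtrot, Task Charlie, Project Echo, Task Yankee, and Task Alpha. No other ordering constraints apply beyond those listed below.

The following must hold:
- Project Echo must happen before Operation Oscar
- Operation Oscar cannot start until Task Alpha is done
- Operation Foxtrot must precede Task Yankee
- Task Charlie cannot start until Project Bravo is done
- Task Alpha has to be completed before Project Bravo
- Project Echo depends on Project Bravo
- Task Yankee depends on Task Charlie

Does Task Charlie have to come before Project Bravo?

In fact the dependencies run the other way: Project Bravo → Task Charlie.
So Task Charlie does not have to come before Project Bravo — it cannot.

No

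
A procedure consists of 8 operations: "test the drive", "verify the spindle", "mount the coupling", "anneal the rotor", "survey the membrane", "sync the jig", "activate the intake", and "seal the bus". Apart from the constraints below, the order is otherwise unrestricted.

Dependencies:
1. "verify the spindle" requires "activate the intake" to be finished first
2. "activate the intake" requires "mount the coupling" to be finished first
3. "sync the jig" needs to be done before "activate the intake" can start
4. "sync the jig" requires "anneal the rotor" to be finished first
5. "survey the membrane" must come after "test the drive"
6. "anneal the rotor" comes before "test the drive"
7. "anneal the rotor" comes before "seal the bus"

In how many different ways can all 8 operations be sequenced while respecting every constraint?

2 operations have no prerequisites ("mount the coupling", "anneal the rotor"), so any of them could come first.
Enumerating by repeatedly choosing an available operation (one whose prerequisites are all placed) gives 270 distinct complete orderings.

270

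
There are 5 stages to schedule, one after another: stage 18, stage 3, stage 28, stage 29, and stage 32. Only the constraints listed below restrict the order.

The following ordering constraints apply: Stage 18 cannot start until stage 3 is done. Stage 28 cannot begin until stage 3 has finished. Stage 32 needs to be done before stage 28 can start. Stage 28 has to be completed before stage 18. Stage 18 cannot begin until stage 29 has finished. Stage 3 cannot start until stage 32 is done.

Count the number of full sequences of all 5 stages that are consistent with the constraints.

4

2 stages have no prerequisites (stage 29, stage 32), so any of them could come first.
Counting all ways to extend the partial order to a total order gives 4.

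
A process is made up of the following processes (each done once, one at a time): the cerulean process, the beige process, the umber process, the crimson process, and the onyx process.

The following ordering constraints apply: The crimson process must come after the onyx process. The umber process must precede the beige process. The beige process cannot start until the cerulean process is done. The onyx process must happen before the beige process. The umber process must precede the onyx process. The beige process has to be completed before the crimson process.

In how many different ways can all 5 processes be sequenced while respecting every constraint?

The processes with no prerequisites are the cerulean process, the umber process; any of them can be placed first.
Systematically extending each partial ordering one process at a time and counting, there are 3 complete orderings.

3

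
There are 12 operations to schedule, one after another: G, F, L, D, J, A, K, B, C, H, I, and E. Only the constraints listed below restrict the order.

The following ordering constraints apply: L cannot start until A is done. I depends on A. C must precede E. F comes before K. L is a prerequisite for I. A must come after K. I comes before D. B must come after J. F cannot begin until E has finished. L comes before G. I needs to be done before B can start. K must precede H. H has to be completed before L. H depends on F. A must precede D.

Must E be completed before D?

Yes

Chaining the stated constraints: E → F → K → A → D.
So E must precede D in any valid ordering.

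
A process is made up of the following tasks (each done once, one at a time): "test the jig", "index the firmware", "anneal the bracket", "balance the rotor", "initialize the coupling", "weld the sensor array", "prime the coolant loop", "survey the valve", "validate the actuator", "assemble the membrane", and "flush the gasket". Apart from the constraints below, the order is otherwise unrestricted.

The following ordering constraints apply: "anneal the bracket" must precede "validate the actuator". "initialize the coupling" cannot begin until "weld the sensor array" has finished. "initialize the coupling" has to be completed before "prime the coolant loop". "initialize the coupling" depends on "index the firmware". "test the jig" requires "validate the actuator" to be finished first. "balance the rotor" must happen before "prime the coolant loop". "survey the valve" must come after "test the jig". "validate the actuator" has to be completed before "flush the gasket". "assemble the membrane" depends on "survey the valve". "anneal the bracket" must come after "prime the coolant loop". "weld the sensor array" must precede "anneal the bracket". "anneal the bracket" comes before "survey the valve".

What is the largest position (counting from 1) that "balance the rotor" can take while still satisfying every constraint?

Every task that must follow "balance the rotor" has to come after it. Tracing all chains starting from "balance the rotor", those tasks are: "test the jig", "anneal the bracket", "prime the coolant loop", "survey the valve", "validate the actuator", "assemble the membrane", "flush the gasket" — 7 in total.
So at least 7 tasks follow "balance the rotor", putting "balance the rotor" no later than position 4. That position is achievable by scheduling everything else first.

4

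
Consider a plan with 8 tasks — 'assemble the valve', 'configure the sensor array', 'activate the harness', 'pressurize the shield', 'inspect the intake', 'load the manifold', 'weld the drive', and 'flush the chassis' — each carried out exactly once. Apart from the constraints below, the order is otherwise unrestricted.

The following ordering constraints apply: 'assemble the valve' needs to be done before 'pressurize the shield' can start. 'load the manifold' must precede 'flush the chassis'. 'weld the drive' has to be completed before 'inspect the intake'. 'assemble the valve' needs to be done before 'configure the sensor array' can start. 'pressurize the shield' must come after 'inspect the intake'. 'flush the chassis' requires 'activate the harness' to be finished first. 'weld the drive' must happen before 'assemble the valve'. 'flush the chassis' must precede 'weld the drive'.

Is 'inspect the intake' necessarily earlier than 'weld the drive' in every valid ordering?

In fact the dependencies run the other way: 'weld the drive' → 'inspect the intake'.
So 'inspect the intake' never precedes 'weld the drive'.

No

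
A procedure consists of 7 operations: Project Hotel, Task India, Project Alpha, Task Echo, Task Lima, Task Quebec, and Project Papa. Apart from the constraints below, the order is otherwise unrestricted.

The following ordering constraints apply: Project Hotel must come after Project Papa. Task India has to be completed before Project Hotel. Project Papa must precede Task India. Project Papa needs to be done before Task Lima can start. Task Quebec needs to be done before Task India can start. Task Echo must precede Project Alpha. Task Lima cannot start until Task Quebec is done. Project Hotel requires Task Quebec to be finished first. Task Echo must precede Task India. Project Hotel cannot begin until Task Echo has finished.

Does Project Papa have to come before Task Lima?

Yes

Chaining the stated constraints: Project Papa → Task Lima.
Hence Project Papa necessarily comes before Task Lima.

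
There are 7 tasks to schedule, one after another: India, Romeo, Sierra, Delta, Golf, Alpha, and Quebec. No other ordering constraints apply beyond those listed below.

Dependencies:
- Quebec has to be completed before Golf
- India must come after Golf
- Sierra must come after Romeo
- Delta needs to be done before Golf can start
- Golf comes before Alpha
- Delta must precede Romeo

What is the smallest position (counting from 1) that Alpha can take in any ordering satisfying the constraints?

Every task that must precede Alpha has to come before it. Tracing all chains that end at Alpha, those tasks are: Delta, Golf, Quebec — 3 in total.
With 3 mandatory predecessors, the earliest Alpha can sit is position 3+1 = 4, and placing just those 3 first achieves it.

4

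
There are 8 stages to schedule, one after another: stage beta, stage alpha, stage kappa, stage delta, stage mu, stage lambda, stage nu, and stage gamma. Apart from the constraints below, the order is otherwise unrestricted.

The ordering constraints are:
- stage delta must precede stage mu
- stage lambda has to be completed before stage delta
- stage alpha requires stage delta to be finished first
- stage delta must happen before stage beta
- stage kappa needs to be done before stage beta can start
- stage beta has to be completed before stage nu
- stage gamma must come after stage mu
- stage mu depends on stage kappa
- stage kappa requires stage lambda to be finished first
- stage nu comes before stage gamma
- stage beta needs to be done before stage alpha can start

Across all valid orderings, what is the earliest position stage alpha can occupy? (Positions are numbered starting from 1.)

5

Every stage that must precede stage alpha has to come before it. Tracing all chains that end at stage alpha, those stages are: stage beta, stage kappa, stage delta, stage lambda — 4 in total.
With 4 mandatory predecessors, the earliest stage alpha can sit is position 4+1 = 5, and placing just those 4 first achieves it.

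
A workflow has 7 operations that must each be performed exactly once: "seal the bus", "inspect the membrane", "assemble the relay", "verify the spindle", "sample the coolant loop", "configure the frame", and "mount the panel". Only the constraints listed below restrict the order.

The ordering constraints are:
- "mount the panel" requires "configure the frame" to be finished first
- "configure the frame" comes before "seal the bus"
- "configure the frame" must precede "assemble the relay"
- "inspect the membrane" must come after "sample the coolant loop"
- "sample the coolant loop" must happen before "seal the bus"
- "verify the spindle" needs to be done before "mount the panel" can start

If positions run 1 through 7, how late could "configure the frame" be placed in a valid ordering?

Every operation that must follow "configure the frame" has to come after it. Tracing all chains starting from "configure the frame", those operations are: "seal the bus", "assemble the relay", "mount the panel" — 3 in total.
So at least 3 operations follow "configure the frame", putting "configure the frame" no later than position 4. That position is achievable by scheduling everything else first.

4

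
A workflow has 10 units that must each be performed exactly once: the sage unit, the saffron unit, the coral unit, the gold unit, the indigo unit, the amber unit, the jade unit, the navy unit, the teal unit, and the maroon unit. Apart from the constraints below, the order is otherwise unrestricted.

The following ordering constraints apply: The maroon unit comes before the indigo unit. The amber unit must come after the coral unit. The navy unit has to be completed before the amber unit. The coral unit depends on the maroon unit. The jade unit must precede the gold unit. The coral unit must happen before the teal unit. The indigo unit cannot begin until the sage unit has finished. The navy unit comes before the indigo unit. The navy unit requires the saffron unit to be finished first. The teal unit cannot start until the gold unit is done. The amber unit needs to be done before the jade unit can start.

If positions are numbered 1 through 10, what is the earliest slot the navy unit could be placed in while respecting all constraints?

2

Working backwards through the constraints from the navy unit, its only required predecessor is the saffron unit.
With 1 mandatory predecessor, the earliest the navy unit can sit is position 1+1 = 2, and placing just that one first achieves it.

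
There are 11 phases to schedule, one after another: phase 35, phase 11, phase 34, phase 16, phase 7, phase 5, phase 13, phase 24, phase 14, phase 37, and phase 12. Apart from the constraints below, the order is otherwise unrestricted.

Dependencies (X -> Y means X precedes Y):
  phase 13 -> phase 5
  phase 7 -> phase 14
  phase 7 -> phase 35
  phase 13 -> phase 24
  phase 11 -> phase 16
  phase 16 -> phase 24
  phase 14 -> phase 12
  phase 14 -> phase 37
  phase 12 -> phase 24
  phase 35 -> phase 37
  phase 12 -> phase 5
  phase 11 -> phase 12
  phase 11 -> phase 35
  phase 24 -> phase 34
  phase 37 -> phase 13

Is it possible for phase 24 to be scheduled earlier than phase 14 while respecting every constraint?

Following phase 14 → phase 12 → phase 24, phase 14 must precede phase 24 in every valid ordering.
So no valid ordering can have phase 24 before phase 14.

No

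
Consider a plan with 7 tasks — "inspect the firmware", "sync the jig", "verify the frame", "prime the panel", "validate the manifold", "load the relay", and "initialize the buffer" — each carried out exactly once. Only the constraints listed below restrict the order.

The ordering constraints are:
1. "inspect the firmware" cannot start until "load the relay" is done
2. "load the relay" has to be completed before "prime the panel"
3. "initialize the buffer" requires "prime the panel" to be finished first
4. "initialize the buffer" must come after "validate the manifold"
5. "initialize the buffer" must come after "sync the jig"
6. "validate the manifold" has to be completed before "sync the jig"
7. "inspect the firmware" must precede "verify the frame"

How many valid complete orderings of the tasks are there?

71

2 tasks have no prerequisites ("validate the manifold", "load the relay"), so any of them could come first.
Systematically extending each partial ordering one task at a time and counting, there are 71 complete orderings.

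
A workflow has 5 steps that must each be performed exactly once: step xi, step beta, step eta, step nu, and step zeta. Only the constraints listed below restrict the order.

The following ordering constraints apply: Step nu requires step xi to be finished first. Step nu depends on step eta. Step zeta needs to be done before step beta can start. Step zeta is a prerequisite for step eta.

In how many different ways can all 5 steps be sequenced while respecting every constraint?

2 steps have no prerequisites (step xi, step zeta), so any of them could come first.
Counting all ways to extend the partial order to a total order gives 11.

11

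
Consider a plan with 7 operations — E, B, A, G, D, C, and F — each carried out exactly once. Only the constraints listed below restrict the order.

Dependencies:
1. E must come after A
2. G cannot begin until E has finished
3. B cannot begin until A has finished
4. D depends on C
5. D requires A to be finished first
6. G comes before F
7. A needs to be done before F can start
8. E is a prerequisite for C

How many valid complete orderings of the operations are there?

Only A has no prerequisites, so it must go first.
Systematically extending each partial ordering one operation at a time and counting, there are 36 complete orderings.

36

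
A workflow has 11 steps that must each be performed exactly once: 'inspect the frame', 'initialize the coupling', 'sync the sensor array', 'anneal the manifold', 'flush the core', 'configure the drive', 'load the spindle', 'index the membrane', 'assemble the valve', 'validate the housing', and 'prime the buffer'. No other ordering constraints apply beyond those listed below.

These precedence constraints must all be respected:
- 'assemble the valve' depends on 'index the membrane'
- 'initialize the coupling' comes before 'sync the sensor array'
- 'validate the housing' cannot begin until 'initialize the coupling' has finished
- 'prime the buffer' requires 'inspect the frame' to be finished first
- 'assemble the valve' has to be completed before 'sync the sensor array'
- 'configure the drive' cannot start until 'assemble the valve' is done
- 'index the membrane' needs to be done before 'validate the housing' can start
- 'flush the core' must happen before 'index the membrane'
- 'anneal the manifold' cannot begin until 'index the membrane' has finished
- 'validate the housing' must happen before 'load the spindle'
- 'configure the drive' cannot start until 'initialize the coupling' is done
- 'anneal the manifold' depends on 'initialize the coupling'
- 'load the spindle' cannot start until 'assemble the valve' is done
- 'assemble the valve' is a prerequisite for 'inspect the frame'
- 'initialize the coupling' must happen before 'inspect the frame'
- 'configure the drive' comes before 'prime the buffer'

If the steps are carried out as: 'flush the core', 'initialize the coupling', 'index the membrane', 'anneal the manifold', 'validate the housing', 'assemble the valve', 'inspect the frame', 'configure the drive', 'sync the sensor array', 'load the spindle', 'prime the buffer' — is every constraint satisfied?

Yes

Going through the constraints one by one, each required predecessor appears earlier in the sequence than its dependent — e.g. 'initialize the coupling' (position 2) is before 'sync the sensor array' (position 9), as required.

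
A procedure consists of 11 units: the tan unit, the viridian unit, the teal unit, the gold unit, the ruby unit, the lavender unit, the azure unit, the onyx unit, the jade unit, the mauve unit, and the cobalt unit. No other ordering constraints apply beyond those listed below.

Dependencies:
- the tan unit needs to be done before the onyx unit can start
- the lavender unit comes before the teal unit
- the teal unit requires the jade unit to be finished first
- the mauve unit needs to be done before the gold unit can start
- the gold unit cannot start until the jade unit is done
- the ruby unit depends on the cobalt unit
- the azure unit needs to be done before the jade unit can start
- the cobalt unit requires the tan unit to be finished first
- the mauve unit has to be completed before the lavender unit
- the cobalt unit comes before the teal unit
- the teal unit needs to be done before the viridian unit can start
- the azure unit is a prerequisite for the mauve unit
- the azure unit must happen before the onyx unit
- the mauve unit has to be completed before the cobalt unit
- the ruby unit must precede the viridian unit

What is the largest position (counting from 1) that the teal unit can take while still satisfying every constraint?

10

The only unit forced after the teal unit (directly or by a chain) is the viridian unit.
With 1 mandatory successor out of 11 units total, the latest slot for the teal unit is 11−1 = 10, and it's reachable by doing all non-successors before the teal unit.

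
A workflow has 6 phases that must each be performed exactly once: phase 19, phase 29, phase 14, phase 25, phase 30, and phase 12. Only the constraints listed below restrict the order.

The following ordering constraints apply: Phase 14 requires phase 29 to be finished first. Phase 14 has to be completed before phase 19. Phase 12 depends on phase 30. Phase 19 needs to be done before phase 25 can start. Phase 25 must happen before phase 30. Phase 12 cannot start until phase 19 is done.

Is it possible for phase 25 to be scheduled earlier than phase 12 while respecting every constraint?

Yes

Every valid ordering already has phase 25 before phase 12 (the constraints require it), so in particular at least one does.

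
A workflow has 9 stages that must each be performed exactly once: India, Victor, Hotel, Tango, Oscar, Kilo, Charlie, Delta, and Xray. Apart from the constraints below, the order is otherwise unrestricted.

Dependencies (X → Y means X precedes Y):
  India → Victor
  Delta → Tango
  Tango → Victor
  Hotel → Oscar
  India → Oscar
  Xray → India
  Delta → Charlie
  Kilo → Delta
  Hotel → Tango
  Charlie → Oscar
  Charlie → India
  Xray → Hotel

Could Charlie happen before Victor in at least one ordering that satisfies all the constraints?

Yes

Charlie is actually forced before Victor by the constraints, so certainly some valid ordering has Charlie first.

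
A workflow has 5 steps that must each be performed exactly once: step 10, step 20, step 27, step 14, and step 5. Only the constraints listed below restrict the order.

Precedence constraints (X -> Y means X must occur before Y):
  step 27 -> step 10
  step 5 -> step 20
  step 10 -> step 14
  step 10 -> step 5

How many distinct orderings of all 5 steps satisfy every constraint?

Step 27 is the only step with nothing required before it, so every ordering starts there.
Counting all ways to extend the partial order to a total order gives 3.

3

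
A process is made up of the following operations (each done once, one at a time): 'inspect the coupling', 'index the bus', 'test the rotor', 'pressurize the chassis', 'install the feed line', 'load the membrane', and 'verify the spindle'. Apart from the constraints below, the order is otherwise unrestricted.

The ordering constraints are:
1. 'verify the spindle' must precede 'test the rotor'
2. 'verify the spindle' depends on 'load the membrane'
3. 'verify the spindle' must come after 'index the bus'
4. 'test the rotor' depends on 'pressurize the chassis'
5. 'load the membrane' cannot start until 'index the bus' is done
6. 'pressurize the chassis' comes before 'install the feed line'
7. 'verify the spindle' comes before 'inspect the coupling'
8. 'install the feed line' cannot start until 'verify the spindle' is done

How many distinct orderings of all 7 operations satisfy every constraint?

26

2 operations have no prerequisites ('index the bus', 'pressurize the chassis'), so any of them could come first.
Systematically extending each partial ordering one operation at a time and counting, there are 26 complete orderings.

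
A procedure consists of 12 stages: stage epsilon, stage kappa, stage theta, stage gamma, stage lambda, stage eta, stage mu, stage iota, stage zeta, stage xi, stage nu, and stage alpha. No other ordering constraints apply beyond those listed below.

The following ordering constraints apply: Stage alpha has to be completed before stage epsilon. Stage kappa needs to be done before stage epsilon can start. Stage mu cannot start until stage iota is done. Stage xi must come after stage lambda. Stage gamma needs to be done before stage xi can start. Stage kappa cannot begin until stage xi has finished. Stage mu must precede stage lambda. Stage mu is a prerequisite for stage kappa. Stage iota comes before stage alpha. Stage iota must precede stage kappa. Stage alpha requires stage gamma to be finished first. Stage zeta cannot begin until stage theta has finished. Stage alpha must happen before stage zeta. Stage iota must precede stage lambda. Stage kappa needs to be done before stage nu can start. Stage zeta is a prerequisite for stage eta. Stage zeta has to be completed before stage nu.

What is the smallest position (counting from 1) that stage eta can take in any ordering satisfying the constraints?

The stages that are forced before stage eta, directly or transitively, are stage theta, stage gamma, stage iota, stage zeta, stage alpha. That's 5 stages.
With 5 mandatory predecessors, the earliest stage eta can sit is position 5+1 = 6, and placing just those 5 first achieves it.

6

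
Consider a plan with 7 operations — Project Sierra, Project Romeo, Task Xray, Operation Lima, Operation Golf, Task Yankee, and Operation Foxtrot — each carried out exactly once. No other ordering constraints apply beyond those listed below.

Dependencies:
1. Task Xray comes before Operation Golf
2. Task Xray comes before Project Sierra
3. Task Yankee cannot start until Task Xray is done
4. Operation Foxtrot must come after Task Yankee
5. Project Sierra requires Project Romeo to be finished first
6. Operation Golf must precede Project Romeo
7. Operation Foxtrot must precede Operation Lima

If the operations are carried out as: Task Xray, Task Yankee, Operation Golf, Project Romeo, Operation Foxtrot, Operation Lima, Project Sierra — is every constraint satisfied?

Yes

Going through the constraints one by one, each required predecessor appears earlier in the sequence than its dependent — e.g. Task Xray (position 1) is before Project Sierra (position 7), as required.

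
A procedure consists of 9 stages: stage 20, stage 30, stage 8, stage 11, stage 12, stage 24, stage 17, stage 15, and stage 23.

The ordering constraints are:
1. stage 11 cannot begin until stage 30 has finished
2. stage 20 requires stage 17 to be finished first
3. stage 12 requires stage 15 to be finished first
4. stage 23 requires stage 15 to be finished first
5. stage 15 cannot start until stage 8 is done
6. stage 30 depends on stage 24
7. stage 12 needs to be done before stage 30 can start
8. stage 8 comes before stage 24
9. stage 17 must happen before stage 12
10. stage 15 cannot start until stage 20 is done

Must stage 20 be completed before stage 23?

Chaining the stated constraints: stage 20 → stage 15 → stage 23.
That forces stage 20 before stage 23 in every valid schedule.

Yes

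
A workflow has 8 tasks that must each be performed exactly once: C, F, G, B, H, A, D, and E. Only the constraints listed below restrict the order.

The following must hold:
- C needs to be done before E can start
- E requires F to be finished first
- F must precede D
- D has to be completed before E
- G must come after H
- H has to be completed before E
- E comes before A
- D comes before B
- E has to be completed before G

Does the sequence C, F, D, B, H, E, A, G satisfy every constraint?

Going through the constraints one by one, each required predecessor appears earlier in the sequence than its dependent — e.g. C (position 1) is before E (position 6), as required.

Yes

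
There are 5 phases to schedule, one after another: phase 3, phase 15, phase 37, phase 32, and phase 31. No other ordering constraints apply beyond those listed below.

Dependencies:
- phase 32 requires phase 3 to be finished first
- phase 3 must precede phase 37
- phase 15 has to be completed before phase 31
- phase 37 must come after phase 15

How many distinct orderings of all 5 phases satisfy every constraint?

16

The phases with no prerequisites are phase 3, phase 15; any of them can be placed first.
Enumerating by repeatedly choosing an available phase (one whose prerequisites are all placed) gives 16 distinct complete orderings.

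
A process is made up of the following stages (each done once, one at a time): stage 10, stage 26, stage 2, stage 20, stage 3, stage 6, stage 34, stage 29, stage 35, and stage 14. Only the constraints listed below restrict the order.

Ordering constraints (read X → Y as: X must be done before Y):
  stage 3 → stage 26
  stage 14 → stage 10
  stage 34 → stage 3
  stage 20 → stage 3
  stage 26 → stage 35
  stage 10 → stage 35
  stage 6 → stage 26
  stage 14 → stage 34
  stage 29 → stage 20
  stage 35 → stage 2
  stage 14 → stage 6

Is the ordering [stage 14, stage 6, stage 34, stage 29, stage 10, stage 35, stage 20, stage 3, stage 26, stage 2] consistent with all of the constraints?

No

The sequence places stage 35 ahead of stage 26.
That contradicts the constraint that stage 26 must precede stage 35.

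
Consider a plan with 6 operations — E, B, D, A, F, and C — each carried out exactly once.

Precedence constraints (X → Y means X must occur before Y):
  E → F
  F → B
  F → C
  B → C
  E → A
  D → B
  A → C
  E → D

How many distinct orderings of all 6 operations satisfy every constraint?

Only E has no prerequisites, so it must go first.
Enumerating by repeatedly choosing an available operation (one whose prerequisites are all placed) gives 8 distinct complete orderings.

8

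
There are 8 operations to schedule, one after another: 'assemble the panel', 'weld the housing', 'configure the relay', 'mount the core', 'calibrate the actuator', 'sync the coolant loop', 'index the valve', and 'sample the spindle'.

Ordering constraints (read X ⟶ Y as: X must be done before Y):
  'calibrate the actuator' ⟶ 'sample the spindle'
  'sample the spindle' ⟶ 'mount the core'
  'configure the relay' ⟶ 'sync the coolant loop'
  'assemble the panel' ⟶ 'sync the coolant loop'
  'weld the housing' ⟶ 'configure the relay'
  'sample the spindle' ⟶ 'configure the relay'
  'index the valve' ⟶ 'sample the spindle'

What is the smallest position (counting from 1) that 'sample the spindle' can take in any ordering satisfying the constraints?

Every operation that must precede 'sample the spindle' has to come before it. Tracing all chains that end at 'sample the spindle', those operations are: 'calibrate the actuator', 'index the valve' — 2 in total.
So at minimum 2 operations come before 'sample the spindle', putting 'sample the spindle' no earlier than position 3. That position is achievable by scheduling exactly those predecessors first.

3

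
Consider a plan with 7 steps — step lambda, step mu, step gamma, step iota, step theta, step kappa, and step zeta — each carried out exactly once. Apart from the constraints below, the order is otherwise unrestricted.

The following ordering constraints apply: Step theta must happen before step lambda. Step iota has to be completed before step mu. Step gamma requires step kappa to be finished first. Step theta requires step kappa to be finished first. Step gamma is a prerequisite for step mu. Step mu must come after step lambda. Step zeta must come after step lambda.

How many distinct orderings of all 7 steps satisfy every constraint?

39

The steps with no prerequisites are step iota, step kappa; any of them can be placed first.
Counting all ways to extend the partial order to a total order gives 39.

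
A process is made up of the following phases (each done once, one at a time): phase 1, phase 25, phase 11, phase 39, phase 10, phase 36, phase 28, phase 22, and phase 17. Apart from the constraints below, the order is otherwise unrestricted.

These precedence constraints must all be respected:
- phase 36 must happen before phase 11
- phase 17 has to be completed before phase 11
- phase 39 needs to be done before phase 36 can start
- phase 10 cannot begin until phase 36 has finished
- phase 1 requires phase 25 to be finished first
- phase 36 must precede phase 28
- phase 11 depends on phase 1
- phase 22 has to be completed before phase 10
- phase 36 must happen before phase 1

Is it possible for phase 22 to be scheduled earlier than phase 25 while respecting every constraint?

Yes

The constraints leave phase 22 and phase 25 unordered relative to each other; nothing requires phase 25 earlier.
So a valid ordering placing phase 22 earlier than phase 25 exists.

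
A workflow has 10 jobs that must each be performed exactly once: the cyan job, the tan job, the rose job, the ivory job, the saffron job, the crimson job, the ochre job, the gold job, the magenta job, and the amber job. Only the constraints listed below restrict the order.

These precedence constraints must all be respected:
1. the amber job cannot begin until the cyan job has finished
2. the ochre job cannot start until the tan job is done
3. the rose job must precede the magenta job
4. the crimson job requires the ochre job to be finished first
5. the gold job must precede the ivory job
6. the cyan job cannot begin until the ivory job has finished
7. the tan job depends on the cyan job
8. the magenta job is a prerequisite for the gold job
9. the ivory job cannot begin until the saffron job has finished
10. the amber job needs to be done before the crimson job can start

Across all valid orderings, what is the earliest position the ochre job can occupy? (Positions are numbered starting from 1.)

Working backwards through the constraints from the ochre job, its full set of required predecessors is the cyan job, the tan job, the rose job, the ivory job, the saffron job, the gold job, the magenta job — 7 of them.
So at minimum 7 jobs come before the ochre job, putting the ochre job no earlier than position 8. That position is achievable by scheduling exactly those predecessors first.

8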